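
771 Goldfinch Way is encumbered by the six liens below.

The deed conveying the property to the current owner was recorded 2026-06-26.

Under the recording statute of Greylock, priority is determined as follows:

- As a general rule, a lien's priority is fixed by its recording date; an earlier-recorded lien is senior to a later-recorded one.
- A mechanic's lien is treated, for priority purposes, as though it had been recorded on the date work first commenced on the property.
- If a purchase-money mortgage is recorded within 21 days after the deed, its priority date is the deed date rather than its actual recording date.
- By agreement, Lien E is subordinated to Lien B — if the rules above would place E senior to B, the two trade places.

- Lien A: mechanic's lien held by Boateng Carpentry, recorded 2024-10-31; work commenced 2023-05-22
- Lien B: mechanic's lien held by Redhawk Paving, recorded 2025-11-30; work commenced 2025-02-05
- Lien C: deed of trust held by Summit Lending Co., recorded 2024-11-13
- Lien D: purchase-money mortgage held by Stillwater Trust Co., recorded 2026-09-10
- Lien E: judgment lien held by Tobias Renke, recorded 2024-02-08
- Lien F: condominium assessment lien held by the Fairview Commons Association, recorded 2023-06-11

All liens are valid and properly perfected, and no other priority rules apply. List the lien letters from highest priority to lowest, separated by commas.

Effective dates after the stated exceptions: A relates back to 2023-05-22 (work commenced); B is treated as recorded 2025-02-05, the work-commencement date; D was recorded 76 days after the deed, outside the 21-day window, so it keeps its recording date.
By effective date, earliest first: A (2023-05-22), F (2023-06-11), E (2024-02-08), C (2024-11-13), B (2025-02-05), D (2026-09-10).
E would otherwise be senior to B, so under the subordination agreement E and B exchange positions.

A, F, B, C, E, D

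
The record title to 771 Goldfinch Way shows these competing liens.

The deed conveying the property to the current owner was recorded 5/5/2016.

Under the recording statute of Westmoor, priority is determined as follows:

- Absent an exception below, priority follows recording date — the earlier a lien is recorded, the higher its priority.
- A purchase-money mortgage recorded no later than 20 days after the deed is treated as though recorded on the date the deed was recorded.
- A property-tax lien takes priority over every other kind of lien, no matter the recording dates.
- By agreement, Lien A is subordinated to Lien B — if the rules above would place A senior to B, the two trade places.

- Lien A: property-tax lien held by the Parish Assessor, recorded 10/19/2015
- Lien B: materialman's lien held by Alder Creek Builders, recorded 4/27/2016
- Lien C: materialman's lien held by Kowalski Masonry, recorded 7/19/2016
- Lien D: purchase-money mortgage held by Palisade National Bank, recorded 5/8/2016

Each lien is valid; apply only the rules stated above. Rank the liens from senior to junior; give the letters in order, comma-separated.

B, A, D, C

Effective dates: D's effective date is the deed date, 5/5/2016.
A is a property-tax lien and takes priority over every other lien.
Among the remaining liens, by effective date: B (4/27/2016), D (5/5/2016), C (7/19/2016).
Because A would otherwise rank above B, the subordination swaps them.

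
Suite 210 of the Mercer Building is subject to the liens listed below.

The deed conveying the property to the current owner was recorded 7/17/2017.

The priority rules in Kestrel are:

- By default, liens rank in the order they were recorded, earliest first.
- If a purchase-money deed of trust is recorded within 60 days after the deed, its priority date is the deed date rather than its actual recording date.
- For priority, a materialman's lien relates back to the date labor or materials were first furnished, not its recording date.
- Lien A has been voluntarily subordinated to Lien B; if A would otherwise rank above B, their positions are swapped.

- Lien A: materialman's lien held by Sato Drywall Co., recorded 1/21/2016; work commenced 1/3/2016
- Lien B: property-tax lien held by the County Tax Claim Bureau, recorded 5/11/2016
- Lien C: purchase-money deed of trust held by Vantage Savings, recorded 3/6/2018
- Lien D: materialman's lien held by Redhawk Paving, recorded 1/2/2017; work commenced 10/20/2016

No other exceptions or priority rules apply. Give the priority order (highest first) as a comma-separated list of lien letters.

Effective dates after the stated exceptions: A relates back to 1/3/2016 (work commenced); C was recorded 232 days after the deed — beyond 60 days — so no relation-back applies; D's effective date is 10/20/2016, when work began.
By effective date: A (1/3/2016), B (5/11/2016), D (10/20/2016), C (3/6/2018).
Because A would otherwise rank above B, the subordination swaps them.

B, A, D, C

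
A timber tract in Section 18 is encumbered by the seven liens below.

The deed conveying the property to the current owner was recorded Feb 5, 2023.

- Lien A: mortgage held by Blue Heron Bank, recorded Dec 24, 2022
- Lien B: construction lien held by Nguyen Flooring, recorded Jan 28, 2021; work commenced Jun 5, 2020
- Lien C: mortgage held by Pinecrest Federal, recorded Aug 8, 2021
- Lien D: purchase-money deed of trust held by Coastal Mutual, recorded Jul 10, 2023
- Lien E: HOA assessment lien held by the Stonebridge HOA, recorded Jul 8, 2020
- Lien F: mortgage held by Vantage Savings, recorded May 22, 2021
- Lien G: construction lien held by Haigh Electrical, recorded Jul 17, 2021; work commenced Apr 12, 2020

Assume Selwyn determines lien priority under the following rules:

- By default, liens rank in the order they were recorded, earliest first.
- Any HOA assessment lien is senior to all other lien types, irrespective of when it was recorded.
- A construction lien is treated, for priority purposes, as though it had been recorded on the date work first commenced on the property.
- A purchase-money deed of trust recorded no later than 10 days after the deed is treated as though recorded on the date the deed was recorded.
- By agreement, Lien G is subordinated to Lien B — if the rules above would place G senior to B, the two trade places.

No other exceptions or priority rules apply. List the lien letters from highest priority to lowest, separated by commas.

Effective dates after the stated exceptions: B relates back to Jun 5, 2020 (work commenced); D was recorded 155 days after the deed, outside the 10-day window, so it keeps its recording date; G is treated as recorded Apr 12, 2020, the work-commencement date.
As an HOA assessment lien, E is senior to every other lien.
Among the remaining liens, by effective date: G (Apr 12, 2020), B (Jun 5, 2020), F (May 22, 2021), C (Aug 8, 2021), A (Dec 24, 2022), D (Jul 10, 2023).
The subordination applies — G was senior to B — so G and B swap.

E, B, G, F, C, A, D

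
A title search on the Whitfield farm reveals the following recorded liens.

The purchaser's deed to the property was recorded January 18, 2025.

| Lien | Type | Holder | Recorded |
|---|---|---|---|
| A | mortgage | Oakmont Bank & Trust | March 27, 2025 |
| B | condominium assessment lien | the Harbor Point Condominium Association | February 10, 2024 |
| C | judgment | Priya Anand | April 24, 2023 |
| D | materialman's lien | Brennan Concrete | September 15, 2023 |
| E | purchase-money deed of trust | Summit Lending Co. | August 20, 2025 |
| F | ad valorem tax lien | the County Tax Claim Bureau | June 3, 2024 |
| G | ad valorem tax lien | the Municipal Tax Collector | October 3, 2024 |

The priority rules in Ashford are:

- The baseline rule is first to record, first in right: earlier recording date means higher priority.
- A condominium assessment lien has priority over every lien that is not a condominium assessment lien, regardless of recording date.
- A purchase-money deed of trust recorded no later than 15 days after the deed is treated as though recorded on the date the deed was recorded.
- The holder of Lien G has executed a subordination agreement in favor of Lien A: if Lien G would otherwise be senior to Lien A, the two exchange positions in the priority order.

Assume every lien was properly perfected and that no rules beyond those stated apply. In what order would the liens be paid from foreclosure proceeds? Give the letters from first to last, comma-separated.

First, effective dates: E was recorded 214 days after the deed — beyond 15 days — so no relation-back applies.
As a condominium assessment lien, B is senior to every other lien.
Ordering the rest by effective date: C (April 24, 2023), D (September 15, 2023), F (June 3, 2024), G (October 3, 2024), A (March 27, 2025), E (August 20, 2025).
G is senior to A before the subordination, so the two trade places.

B, C, D, F, A, G, E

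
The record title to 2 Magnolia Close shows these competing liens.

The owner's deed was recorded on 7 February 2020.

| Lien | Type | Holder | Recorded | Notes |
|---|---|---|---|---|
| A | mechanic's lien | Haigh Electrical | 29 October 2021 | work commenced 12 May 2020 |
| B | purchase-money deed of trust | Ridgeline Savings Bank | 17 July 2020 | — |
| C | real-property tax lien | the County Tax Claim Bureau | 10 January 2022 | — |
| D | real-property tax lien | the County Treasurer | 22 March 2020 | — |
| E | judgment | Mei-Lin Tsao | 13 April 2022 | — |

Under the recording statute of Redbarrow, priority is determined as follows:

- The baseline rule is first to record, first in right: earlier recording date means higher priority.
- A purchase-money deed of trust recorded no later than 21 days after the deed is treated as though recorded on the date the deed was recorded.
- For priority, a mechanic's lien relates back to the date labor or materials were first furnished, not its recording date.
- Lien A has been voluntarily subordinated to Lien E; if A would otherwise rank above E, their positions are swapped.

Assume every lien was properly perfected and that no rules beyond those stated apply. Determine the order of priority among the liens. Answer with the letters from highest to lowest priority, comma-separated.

D, E, B, C, A

First, effective dates: A relates back to 12 May 2020 (work commenced); B was recorded 161 days after the deed — beyond 21 days — so no relation-back applies.
Sorted by effective date: D (22 March 2020), A (12 May 2020), B (17 July 2020), C (10 January 2022), E (13 April 2022).
The subordination applies — A was senior to E — so A and E swap.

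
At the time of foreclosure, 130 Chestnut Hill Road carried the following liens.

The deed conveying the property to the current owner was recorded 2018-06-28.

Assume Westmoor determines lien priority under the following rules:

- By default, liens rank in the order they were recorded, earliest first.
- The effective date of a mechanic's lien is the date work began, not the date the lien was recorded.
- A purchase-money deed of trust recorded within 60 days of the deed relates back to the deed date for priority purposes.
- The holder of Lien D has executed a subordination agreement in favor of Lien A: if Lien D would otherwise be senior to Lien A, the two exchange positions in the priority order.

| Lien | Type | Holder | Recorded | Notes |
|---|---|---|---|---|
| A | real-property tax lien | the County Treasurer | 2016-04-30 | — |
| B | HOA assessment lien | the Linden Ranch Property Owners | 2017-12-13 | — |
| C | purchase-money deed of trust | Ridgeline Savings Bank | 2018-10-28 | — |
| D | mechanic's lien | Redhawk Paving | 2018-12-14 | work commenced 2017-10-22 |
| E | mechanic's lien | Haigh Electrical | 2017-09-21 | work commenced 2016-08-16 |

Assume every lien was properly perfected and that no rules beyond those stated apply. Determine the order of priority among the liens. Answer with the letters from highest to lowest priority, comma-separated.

A, E, D, B, C

Effective dates after the stated exceptions: C was recorded 122 days after the deed, outside the 60-day window, so it keeps its recording date; D relates back to 2017-10-22 (work commenced); E's effective date is 2016-08-16, when work began.
Ordering by effective date: A (2016-04-30), E (2016-08-16), D (2017-10-22), B (2017-12-13), C (2018-10-28).
D already ranks below A; the subordination has no effect.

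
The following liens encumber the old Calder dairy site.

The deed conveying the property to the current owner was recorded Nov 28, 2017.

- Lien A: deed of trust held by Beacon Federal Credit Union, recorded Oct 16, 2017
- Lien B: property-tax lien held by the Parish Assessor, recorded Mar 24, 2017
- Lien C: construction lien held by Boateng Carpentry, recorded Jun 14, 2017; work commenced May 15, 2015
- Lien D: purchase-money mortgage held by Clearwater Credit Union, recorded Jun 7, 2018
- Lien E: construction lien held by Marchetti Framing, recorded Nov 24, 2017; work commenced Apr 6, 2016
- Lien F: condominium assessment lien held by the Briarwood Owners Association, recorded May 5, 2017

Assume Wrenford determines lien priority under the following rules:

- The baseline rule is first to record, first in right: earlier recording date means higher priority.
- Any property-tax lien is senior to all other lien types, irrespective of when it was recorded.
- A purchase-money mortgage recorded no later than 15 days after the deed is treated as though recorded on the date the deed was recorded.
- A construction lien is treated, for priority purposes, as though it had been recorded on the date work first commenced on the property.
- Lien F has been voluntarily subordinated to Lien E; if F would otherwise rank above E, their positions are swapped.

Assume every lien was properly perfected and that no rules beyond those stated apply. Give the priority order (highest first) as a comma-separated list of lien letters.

First, effective dates: C's effective date is May 15, 2015, when work began; D was recorded 191 days after the deed, outside the 15-day window, so it keeps its recording date; E relates back to Apr 6, 2016 (work commenced).
B is a property-tax lien and takes priority over every other lien.
Ordering the rest by effective date: C (May 15, 2015), E (Apr 6, 2016), F (May 5, 2017), A (Oct 16, 2017), D (Jun 7, 2018).
F already ranks below E; the subordination has no effect.

B, C, E, F, A, D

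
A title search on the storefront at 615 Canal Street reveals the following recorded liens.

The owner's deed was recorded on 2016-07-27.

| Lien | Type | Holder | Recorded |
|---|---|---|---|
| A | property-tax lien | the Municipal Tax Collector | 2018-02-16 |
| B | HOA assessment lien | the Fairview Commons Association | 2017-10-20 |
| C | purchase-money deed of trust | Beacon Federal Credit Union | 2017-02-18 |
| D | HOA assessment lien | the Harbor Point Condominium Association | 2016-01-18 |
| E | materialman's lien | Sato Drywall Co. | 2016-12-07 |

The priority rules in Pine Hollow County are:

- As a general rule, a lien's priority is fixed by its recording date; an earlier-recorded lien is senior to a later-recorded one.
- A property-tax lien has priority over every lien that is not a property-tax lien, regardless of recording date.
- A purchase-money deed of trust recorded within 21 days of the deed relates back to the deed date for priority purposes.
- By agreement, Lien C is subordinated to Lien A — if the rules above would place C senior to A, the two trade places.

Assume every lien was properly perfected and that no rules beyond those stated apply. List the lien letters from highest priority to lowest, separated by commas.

Effective dates: C was recorded 206 days after the deed, outside the 21-day window, so it keeps its recording date.
As a property-tax lien, A is senior to every other lien.
Remaining liens by effective date: D (2016-01-18), E (2016-12-07), C (2017-02-18), B (2017-10-20).
C is already junior to A, so the subordination agreement changes nothing.

A, D, E, C, B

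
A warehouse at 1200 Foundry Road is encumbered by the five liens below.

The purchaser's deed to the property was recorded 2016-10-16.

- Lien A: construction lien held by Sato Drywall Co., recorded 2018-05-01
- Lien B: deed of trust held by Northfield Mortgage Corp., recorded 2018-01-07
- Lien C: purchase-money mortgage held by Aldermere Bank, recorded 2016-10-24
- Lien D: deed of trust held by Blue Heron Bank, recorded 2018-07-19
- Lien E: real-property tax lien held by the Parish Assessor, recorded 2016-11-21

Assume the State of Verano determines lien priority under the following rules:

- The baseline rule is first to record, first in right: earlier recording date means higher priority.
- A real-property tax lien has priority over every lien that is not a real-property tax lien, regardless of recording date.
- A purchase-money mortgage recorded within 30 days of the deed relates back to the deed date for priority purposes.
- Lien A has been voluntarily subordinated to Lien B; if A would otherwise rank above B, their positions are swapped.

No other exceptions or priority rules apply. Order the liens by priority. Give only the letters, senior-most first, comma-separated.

E, C, B, A, D

Effective dates: C's effective date is the deed date, 2016-10-16.
E is a real-property tax lien and takes priority over every other lien.
Remaining liens by effective date: C (2016-10-16), B (2018-01-07), A (2018-05-01), D (2018-07-19).
Since A is not senior to B, the subordination leaves the order unchanged.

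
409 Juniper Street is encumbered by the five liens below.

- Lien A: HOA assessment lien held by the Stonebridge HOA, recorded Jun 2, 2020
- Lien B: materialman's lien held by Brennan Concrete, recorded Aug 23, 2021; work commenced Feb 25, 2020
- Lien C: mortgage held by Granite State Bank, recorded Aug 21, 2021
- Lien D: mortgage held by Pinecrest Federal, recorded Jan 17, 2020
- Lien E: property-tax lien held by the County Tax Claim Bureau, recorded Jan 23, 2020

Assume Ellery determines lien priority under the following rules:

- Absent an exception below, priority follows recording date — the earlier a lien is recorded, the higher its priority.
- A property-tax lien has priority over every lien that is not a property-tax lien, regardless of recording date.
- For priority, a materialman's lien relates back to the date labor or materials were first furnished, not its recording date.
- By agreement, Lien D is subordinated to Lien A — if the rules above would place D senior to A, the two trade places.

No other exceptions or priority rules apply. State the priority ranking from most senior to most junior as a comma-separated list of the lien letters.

E, A, B, D, C

Effective dates: B is treated as recorded Feb 25, 2020, the work-commencement date.
E is a property-tax lien, so it outranks all other liens regardless of date.
Remaining liens by effective date: D (Jan 17, 2020), B (Feb 25, 2020), A (Jun 2, 2020), C (Aug 21, 2021).
D would otherwise be senior to A, so under the subordination agreement D and A exchange positions.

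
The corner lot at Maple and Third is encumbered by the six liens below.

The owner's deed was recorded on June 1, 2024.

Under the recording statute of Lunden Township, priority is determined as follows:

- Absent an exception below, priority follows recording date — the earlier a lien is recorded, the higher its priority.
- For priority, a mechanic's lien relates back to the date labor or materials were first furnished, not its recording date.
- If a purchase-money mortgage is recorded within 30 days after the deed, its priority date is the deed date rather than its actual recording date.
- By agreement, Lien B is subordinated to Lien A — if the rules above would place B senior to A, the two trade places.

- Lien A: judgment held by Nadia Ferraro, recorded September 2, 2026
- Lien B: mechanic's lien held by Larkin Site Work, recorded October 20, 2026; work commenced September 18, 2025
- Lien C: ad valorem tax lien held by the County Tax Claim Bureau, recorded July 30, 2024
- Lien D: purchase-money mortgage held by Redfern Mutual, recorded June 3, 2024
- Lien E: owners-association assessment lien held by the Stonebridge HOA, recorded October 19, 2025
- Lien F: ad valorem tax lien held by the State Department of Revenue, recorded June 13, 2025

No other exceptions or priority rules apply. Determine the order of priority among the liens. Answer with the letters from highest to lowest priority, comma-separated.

Adjusting effective dates: B's effective date is September 18, 2025, when work began; D's effective date is the deed date, June 1, 2024.
Sorted by effective date: D (June 1, 2024), C (July 30, 2024), F (June 13, 2025), B (September 18, 2025), E (October 19, 2025), A (September 2, 2026).
The subordination applies — B was senior to A — so B and A swap.

D, C, F, A, E, B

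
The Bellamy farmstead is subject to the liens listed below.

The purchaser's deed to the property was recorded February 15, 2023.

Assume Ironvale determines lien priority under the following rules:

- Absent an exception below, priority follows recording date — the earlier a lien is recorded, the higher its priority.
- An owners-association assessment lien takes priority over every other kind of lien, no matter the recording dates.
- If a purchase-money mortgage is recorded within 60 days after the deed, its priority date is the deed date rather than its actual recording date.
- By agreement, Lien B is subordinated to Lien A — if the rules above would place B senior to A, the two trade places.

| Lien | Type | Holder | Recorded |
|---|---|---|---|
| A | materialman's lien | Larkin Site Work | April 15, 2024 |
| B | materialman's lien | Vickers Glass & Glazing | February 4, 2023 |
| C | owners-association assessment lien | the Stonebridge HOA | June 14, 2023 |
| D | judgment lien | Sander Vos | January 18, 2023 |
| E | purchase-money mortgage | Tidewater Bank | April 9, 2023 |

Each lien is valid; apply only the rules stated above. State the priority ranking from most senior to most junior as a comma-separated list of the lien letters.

C, D, A, E, B

Effective dates: E relates back to the deed date February 15, 2023.
C is an owners-association assessment lien, so it outranks all other liens regardless of date.
The other liens, earliest effective date first: D (January 18, 2023), B (February 4, 2023), E (February 15, 2023), A (April 15, 2024).
The subordination applies — B was senior to A — so B and A swap.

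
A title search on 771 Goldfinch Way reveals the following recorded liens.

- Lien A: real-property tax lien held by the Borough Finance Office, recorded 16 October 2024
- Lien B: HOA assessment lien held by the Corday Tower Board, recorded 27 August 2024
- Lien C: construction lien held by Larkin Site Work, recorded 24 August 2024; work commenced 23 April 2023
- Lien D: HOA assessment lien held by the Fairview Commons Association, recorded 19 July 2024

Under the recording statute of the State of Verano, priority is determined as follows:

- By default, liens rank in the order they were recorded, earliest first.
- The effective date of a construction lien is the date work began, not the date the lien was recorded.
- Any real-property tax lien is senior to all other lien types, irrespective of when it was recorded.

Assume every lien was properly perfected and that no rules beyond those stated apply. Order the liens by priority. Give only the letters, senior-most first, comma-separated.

First, effective dates: C is treated as recorded 23 April 2023, the work-commencement date.
A is a real-property tax lien and takes priority over every other lien.
Ordering the rest by effective date: C (23 April 2023), D (19 July 2024), B (27 August 2024).

A, C, D, B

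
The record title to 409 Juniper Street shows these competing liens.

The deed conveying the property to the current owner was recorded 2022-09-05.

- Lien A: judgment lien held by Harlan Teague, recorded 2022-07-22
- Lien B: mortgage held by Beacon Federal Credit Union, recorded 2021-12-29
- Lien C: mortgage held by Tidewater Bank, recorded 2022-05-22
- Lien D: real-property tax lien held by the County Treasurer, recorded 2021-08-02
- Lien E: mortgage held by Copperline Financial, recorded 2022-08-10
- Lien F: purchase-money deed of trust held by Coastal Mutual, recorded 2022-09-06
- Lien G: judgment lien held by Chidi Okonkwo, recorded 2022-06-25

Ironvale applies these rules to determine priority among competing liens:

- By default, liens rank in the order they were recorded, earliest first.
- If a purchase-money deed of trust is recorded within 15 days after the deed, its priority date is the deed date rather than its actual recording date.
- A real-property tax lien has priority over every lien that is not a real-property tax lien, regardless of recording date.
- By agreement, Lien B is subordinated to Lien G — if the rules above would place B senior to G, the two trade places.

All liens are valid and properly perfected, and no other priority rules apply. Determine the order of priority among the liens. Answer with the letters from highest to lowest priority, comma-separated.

D, G, C, B, A, E, F

Effective dates after the stated exceptions: F relates back to the deed date 2022-09-05.
D is a real-property tax lien, so it outranks all other liens regardless of date.
The other liens, earliest effective date first: B (2021-12-29), C (2022-05-22), G (2022-06-25), A (2022-07-22), E (2022-08-10), F (2022-09-05).
The subordination applies — B was senior to G — so B and G swap.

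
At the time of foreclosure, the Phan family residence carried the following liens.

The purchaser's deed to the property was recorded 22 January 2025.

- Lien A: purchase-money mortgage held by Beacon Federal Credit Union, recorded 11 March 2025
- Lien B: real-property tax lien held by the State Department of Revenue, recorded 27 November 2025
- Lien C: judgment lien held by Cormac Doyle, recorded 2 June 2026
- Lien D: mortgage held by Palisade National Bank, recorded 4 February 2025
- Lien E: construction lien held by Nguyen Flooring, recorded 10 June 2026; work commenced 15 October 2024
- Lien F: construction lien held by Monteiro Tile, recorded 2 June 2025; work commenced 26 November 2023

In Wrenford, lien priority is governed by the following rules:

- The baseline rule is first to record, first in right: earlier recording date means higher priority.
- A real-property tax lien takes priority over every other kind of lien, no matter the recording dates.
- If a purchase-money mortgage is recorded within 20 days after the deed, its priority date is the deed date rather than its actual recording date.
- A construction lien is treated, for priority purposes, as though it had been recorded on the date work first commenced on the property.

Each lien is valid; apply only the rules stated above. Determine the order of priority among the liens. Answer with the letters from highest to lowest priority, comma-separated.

Effective dates: A was recorded 48 days after the deed — beyond 20 days — so no relation-back applies; E's effective date is 15 October 2024, when work began; F's effective date is 26 November 2023, when work began.
B is a real-property tax lien and takes priority over every other lien.
Among the remaining liens, by effective date: F (26 November 2023), E (15 October 2024), D (4 February 2025), A (11 March 2025), C (2 June 2026).

B, F, E, D, A, C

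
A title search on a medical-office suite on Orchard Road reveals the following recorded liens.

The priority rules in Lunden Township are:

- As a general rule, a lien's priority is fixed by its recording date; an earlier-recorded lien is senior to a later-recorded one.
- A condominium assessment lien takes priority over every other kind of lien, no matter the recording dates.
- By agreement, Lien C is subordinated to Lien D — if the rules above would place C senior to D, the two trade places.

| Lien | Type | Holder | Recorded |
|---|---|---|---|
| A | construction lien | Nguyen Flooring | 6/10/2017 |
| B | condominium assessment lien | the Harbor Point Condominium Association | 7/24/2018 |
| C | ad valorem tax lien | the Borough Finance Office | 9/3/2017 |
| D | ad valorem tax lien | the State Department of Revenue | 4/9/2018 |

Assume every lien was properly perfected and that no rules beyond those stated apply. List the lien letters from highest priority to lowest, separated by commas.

B, A, D, C

B is a condominium assessment lien, so it outranks all other liens regardless of date.
Ordering the rest by effective date: A (6/10/2017), C (9/3/2017), D (4/9/2018).
The subordination applies — C was senior to D — so C and D swap.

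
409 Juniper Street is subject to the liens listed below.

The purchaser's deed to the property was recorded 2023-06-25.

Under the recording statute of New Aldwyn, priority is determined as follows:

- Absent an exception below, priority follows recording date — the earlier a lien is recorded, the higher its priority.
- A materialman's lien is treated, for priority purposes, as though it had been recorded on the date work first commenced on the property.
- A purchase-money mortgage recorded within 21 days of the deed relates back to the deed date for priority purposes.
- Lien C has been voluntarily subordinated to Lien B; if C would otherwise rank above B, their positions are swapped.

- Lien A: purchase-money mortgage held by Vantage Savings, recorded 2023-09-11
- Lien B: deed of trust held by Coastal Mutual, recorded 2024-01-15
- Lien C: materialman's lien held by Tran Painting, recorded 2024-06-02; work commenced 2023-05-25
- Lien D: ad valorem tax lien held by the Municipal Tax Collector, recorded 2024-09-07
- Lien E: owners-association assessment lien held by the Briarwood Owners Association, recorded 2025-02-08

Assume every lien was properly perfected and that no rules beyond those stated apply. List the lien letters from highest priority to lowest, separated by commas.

First, effective dates: A was recorded 78 days after the deed — beyond 21 days — so no relation-back applies; C's effective date is 2023-05-25, when work began.
By effective date, earliest first: C (2023-05-25), A (2023-09-11), B (2024-01-15), D (2024-09-07), E (2025-02-08).
Because C would otherwise rank above B, the subordination swaps them.

B, A, C, D, E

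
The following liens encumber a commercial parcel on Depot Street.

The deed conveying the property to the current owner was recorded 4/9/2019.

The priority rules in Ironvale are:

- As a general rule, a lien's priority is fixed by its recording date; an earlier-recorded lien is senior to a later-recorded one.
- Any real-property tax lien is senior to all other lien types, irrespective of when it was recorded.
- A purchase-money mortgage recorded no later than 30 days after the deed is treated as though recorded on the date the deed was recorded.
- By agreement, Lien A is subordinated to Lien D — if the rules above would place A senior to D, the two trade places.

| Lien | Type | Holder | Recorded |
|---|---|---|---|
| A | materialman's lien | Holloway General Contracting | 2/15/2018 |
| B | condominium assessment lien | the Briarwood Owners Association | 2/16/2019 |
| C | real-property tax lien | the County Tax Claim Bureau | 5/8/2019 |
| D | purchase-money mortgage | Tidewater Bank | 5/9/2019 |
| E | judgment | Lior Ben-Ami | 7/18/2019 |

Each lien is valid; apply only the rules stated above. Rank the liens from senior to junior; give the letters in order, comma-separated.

Adjusting effective dates: D was recorded within the 30-day window, so its effective date is the deed date 4/9/2019.
C is a real-property tax lien, so it outranks all other liens regardless of date.
Among the remaining liens, by effective date: A (2/15/2018), B (2/16/2019), D (4/9/2019), E (7/18/2019).
A would otherwise be senior to D, so under the subordination agreement A and D exchange positions.

C, D, B, A, E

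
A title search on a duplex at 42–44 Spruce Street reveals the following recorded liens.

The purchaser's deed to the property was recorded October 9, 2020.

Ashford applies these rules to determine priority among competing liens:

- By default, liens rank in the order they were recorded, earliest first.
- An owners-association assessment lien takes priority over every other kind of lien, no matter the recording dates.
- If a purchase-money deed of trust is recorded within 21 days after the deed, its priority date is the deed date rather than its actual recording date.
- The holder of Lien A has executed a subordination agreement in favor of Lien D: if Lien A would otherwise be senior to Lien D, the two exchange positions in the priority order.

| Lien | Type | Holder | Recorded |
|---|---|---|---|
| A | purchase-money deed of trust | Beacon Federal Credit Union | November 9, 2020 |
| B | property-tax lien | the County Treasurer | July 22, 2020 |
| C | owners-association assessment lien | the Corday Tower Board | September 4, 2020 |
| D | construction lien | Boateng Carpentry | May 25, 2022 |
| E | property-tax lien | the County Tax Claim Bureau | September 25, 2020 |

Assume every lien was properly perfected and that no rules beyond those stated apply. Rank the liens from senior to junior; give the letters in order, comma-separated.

First, effective dates: A was recorded 31 days after the deed — beyond 21 days — so no relation-back applies.
C is an owners-association assessment lien and takes priority over every other lien.
Remaining liens by effective date: B (July 22, 2020), E (September 25, 2020), A (November 9, 2020), D (May 25, 2022).
A would otherwise be senior to D, so under the subordination agreement A and D exchange positions.

C, B, E, D, A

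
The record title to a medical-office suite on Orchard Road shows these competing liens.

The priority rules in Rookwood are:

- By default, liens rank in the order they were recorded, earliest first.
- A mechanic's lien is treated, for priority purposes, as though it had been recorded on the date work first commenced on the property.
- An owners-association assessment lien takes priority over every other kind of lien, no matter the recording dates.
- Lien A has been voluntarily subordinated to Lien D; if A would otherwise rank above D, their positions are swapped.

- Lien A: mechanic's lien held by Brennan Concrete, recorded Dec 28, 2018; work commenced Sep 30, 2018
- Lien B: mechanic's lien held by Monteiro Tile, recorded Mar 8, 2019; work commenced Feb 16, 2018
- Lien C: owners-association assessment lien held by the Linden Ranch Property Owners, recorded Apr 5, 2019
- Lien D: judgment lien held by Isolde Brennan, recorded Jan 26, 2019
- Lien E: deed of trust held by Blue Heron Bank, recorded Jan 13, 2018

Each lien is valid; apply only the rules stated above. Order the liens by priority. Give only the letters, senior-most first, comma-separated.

Adjusting effective dates: A's effective date is Sep 30, 2018, when work began; B is treated as recorded Feb 16, 2018, the work-commencement date.
As an owners-association assessment lien, C is senior to every other lien.
Among the remaining liens, by effective date: E (Jan 13, 2018), B (Feb 16, 2018), A (Sep 30, 2018), D (Jan 26, 2019).
A is senior to D before the subordination, so the two trade places.

C, E, B, D, A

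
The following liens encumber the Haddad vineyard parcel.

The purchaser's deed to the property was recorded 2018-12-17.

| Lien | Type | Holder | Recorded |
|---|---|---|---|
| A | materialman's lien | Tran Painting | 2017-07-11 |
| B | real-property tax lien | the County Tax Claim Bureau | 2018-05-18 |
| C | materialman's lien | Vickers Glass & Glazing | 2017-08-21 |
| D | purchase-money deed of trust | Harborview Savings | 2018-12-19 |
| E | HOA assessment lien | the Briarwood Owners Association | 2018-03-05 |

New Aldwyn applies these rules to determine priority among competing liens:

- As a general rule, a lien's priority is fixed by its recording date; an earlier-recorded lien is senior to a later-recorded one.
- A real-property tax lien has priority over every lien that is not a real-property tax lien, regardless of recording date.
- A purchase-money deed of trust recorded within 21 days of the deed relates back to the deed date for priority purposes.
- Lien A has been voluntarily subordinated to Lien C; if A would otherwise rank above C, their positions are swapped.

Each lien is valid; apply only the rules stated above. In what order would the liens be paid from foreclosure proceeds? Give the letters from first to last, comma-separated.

Adjusting effective dates: D relates back to the deed date 2018-12-17.
B is a real-property tax lien and takes priority over every other lien.
Ordering the rest by effective date: A (2017-07-11), C (2017-08-21), E (2018-03-05), D (2018-12-17).
Because A would otherwise rank above C, the subordination swaps them.

B, C, A, E, D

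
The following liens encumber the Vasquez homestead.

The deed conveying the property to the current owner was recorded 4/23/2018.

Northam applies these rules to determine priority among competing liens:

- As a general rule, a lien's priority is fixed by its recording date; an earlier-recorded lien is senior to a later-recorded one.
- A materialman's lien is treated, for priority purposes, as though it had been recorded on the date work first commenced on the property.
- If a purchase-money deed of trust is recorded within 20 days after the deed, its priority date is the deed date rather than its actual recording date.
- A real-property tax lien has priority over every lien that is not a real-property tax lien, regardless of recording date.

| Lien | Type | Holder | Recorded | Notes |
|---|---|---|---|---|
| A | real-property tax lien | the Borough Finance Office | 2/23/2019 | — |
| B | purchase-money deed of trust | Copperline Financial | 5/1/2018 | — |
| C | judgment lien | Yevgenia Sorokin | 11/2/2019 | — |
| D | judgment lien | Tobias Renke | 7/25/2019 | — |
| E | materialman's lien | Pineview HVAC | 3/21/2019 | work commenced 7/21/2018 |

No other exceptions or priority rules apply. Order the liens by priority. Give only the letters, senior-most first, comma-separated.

A, B, E, D, C

Adjusting effective dates: B relates back to the deed date 4/23/2018; E relates back to 7/21/2018 (work commenced).
A, as a real-property tax lien, has superpriority and ranks first.
Among the remaining liens, by effective date: B (4/23/2018), E (7/21/2018), D (7/25/2019), C (11/2/2019).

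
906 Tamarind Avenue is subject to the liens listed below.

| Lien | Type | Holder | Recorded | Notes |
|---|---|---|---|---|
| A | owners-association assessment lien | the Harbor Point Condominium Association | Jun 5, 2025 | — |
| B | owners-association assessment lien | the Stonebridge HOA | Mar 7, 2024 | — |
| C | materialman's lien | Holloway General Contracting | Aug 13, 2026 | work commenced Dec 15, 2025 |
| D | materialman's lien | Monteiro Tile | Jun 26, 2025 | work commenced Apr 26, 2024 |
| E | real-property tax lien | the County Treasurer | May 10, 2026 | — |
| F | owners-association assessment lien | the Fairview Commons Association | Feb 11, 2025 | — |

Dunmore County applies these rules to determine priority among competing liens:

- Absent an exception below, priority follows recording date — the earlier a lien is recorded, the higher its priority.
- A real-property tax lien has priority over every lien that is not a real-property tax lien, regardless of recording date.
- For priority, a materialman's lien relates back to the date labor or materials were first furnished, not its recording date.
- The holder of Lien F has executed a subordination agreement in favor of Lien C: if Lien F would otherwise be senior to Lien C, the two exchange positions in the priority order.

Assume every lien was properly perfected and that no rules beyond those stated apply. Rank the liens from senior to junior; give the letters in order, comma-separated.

Effective dates after the stated exceptions: C's effective date is Dec 15, 2025, when work began; D relates back to Apr 26, 2024 (work commenced).
As a real-property tax lien, E is senior to every other lien.
Remaining liens by effective date: B (Mar 7, 2024), D (Apr 26, 2024), F (Feb 11, 2025), A (Jun 5, 2025), C (Dec 15, 2025).
The subordination applies — F was senior to C — so F and C swap.

E, B, D, C, A, F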